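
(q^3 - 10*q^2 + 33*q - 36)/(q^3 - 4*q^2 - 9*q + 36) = (q - 3)/(q + 3)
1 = 1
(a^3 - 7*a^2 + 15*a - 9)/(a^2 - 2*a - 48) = (-a^3 + 7*a^2 - 15*a + 9)/(-a^2 + 2*a + 48)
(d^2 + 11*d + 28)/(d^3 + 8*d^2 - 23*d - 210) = (d + 4)/(d^2 + d - 30)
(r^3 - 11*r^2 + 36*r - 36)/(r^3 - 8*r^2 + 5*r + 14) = (r^2 - 9*r + 18)/(r^2 - 6*r - 7)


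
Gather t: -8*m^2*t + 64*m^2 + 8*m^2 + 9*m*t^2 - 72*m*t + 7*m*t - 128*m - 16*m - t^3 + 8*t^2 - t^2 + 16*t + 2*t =72*m^2 - 144*m - t^3 + t^2*(9*m + 7) + t*(-8*m^2 - 65*m + 18)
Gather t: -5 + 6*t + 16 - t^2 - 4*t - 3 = -t^2 + 2*t + 8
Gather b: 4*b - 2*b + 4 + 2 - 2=2*b + 4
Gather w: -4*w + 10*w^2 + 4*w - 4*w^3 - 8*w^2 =-4*w^3 + 2*w^2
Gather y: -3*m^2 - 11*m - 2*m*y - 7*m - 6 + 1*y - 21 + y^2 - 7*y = -3*m^2 - 18*m + y^2 + y*(-2*m - 6) - 27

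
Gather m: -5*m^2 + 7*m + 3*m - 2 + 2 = -5*m^2 + 10*m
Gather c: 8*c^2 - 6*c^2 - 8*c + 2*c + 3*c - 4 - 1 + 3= 2*c^2 - 3*c - 2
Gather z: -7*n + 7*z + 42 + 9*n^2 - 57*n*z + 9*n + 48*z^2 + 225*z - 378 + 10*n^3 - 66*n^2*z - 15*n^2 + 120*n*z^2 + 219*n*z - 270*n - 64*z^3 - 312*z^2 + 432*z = 10*n^3 - 6*n^2 - 268*n - 64*z^3 + z^2*(120*n - 264) + z*(-66*n^2 + 162*n + 664) - 336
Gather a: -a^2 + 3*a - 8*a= -a^2 - 5*a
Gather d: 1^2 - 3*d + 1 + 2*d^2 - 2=2*d^2 - 3*d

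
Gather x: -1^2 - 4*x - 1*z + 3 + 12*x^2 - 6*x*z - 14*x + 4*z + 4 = 12*x^2 + x*(-6*z - 18) + 3*z + 6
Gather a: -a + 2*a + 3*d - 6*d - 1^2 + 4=a - 3*d + 3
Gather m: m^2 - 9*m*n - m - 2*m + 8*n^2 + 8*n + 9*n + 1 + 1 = m^2 + m*(-9*n - 3) + 8*n^2 + 17*n + 2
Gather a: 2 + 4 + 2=8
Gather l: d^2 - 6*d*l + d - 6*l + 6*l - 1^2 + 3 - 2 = d^2 - 6*d*l + d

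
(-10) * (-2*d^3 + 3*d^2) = 20*d^3 - 30*d^2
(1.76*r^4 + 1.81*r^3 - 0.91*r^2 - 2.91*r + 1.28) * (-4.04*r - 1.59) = -7.1104*r^5 - 10.1108*r^4 + 0.7985*r^3 + 13.2033*r^2 - 0.544299999999999*r - 2.0352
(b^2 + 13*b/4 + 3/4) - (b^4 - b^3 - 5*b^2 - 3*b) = -b^4 + b^3 + 6*b^2 + 25*b/4 + 3/4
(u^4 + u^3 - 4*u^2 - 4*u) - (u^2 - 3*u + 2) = u^4 + u^3 - 5*u^2 - u - 2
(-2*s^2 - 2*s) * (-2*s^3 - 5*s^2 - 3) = 4*s^5 + 14*s^4 + 10*s^3 + 6*s^2 + 6*s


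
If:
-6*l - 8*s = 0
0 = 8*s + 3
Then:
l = 1/2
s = -3/8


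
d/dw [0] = 0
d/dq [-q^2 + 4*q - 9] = 4 - 2*q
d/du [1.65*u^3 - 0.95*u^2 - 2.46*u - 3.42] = 4.95*u^2 - 1.9*u - 2.46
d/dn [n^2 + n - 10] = 2*n + 1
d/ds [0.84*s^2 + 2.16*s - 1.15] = 1.68*s + 2.16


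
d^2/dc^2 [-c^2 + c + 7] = -2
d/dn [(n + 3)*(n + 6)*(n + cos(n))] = -(n + 3)*(n + 6)*(sin(n) - 1) + (n + 3)*(n + cos(n)) + (n + 6)*(n + cos(n))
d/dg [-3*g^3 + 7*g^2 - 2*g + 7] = -9*g^2 + 14*g - 2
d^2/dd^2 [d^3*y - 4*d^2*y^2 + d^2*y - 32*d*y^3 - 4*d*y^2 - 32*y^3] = 2*y*(3*d - 4*y + 1)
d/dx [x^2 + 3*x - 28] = 2*x + 3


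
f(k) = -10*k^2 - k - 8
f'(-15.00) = 299.00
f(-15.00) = -2243.00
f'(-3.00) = 59.00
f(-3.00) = -95.00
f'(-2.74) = 53.80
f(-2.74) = -80.34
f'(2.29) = -46.80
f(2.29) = -62.73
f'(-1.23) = 23.60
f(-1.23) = -21.90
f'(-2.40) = 47.00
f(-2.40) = -63.20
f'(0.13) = -3.60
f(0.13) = -8.30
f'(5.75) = -116.00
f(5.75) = -344.38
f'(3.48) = -70.60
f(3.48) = -132.58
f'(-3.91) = 77.20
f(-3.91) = -156.97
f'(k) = -20*k - 1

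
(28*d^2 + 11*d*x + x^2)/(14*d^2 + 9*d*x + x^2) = (4*d + x)/(2*d + x)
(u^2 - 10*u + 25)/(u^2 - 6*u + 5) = (u - 5)/(u - 1)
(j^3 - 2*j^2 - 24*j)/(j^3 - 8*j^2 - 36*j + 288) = j*(j + 4)/(j^2 - 2*j - 48)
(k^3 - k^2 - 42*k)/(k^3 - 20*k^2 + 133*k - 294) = k*(k + 6)/(k^2 - 13*k + 42)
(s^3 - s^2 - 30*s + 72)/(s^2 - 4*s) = s + 3 - 18/s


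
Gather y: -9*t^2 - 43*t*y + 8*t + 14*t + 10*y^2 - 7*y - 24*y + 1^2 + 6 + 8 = -9*t^2 + 22*t + 10*y^2 + y*(-43*t - 31) + 15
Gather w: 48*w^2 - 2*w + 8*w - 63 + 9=48*w^2 + 6*w - 54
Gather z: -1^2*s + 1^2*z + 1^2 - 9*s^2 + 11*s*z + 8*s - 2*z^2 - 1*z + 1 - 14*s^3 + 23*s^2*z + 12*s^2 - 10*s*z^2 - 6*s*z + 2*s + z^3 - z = -14*s^3 + 3*s^2 + 9*s + z^3 + z^2*(-10*s - 2) + z*(23*s^2 + 5*s - 1) + 2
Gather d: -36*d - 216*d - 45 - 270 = -252*d - 315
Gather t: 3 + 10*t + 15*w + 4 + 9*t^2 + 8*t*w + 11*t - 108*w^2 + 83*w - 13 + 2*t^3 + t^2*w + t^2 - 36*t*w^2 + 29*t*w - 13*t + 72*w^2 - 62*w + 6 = 2*t^3 + t^2*(w + 10) + t*(-36*w^2 + 37*w + 8) - 36*w^2 + 36*w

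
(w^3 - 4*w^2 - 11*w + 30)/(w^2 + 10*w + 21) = (w^2 - 7*w + 10)/(w + 7)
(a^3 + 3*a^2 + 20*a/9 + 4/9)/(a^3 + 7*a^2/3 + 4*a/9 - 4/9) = (3*a + 1)/(3*a - 1)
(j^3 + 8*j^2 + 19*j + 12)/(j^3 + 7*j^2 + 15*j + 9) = (j + 4)/(j + 3)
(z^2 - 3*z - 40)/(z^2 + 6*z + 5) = (z - 8)/(z + 1)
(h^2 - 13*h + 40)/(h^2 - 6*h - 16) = (h - 5)/(h + 2)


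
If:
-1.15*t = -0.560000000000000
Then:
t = 0.49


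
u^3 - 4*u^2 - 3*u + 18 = (u - 3)^2*(u + 2)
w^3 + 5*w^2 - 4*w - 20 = (w - 2)*(w + 2)*(w + 5)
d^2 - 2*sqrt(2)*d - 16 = (d - 4*sqrt(2))*(d + 2*sqrt(2))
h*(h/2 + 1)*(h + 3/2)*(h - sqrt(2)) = h^4/2 - sqrt(2)*h^3/2 + 7*h^3/4 - 7*sqrt(2)*h^2/4 + 3*h^2/2 - 3*sqrt(2)*h/2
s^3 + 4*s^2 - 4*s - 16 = (s - 2)*(s + 2)*(s + 4)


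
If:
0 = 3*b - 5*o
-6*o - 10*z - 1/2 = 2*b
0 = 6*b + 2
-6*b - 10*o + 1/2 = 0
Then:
No Solution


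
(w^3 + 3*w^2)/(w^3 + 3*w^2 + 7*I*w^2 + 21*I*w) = w/(w + 7*I)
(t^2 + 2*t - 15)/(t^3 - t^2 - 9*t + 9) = (t + 5)/(t^2 + 2*t - 3)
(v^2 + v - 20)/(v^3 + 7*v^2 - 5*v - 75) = (v - 4)/(v^2 + 2*v - 15)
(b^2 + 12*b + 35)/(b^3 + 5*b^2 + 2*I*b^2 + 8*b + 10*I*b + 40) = (b + 7)/(b^2 + 2*I*b + 8)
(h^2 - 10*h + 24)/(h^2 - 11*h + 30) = (h - 4)/(h - 5)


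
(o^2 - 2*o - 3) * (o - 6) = o^3 - 8*o^2 + 9*o + 18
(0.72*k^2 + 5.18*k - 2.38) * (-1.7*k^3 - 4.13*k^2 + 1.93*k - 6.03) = -1.224*k^5 - 11.7796*k^4 - 15.9578*k^3 + 15.4852*k^2 - 35.8288*k + 14.3514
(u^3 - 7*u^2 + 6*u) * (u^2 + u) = u^5 - 6*u^4 - u^3 + 6*u^2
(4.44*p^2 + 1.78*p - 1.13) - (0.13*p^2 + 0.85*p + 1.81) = 4.31*p^2 + 0.93*p - 2.94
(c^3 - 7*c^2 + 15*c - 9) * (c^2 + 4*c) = c^5 - 3*c^4 - 13*c^3 + 51*c^2 - 36*c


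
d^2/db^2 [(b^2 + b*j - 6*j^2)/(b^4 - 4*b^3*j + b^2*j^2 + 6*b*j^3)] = 2*(3*b^5 + 12*b^4*j - 41*b^3*j^2 + 9*b^2*j^3 + 54*b*j^4 + 27*j^5)/(b^3*(b^6 - 6*b^5*j + 3*b^4*j^2 + 28*b^3*j^3 - 9*b^2*j^4 - 54*b*j^5 - 27*j^6))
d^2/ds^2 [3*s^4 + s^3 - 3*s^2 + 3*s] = 36*s^2 + 6*s - 6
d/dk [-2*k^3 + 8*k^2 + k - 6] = -6*k^2 + 16*k + 1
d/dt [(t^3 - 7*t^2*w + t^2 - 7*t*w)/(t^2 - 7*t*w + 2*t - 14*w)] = (t^2 + 4*t + 2)/(t^2 + 4*t + 4)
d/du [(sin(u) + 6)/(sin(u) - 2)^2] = -(sin(u) + 14)*cos(u)/(sin(u) - 2)^3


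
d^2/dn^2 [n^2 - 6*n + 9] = 2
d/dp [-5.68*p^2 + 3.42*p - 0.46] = 3.42 - 11.36*p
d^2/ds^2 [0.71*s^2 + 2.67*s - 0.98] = 1.42000000000000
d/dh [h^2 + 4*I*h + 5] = 2*h + 4*I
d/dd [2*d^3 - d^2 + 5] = 2*d*(3*d - 1)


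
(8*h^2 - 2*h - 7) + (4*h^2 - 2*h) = 12*h^2 - 4*h - 7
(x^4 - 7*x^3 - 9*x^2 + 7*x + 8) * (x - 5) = x^5 - 12*x^4 + 26*x^3 + 52*x^2 - 27*x - 40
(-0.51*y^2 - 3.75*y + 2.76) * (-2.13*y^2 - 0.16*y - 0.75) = 1.0863*y^4 + 8.0691*y^3 - 4.8963*y^2 + 2.3709*y - 2.07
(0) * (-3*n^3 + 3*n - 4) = 0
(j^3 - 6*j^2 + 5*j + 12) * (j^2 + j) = j^5 - 5*j^4 - j^3 + 17*j^2 + 12*j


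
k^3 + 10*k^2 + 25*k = k*(k + 5)^2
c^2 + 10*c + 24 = (c + 4)*(c + 6)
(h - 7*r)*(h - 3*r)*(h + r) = h^3 - 9*h^2*r + 11*h*r^2 + 21*r^3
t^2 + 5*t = t*(t + 5)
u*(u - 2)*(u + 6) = u^3 + 4*u^2 - 12*u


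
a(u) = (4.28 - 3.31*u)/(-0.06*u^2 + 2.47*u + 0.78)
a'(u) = (4.28 - 3.31*u)*(0.12*u - 2.47)/(-0.06*u^2 + 2.47*u + 0.78)^2 - 3.31/(-0.06*u^2 + 2.47*u + 0.78) = (-0.1986*u^2 + 0.5136*u - 13.1534)/(0.0036*u^4 - 0.2964*u^3 + 6.0073*u^2 + 3.8532*u + 0.6084)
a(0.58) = 1.08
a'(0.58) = -2.69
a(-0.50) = -12.63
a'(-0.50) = -60.93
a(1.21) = 0.07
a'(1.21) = -0.95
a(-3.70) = -1.80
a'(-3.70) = -0.21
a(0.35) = 1.91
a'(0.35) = -4.85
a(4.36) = -0.98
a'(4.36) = -0.14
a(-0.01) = 5.71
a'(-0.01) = -23.07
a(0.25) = 2.48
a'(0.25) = -6.71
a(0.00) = 5.49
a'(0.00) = -21.62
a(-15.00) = -1.08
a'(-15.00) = -0.03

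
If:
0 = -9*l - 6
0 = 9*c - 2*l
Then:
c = -4/27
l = -2/3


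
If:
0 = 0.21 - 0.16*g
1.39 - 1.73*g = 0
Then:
No Solution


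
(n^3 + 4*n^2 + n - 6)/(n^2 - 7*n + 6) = (n^2 + 5*n + 6)/(n - 6)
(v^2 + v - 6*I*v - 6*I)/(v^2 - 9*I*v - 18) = (v + 1)/(v - 3*I)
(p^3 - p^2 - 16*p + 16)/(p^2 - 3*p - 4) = (p^2 + 3*p - 4)/(p + 1)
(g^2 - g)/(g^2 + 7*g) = (g - 1)/(g + 7)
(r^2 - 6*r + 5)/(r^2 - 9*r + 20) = (r - 1)/(r - 4)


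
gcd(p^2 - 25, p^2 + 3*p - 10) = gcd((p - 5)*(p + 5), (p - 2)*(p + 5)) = p + 5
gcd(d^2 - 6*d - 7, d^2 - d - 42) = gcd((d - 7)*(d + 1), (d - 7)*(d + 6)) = d - 7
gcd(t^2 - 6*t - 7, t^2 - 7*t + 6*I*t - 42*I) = t - 7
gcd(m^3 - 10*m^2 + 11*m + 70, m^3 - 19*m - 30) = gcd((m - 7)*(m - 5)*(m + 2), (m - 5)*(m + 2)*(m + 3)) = m^2 - 3*m - 10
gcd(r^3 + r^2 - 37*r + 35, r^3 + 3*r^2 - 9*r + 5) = r - 1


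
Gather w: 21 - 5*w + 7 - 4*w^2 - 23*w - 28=-4*w^2 - 28*w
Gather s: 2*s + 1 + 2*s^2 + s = 2*s^2 + 3*s + 1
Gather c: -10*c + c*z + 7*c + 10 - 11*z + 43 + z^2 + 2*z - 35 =c*(z - 3) + z^2 - 9*z + 18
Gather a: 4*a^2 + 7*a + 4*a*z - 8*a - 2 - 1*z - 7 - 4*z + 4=4*a^2 + a*(4*z - 1) - 5*z - 5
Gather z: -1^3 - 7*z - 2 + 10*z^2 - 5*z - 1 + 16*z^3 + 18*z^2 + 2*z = 16*z^3 + 28*z^2 - 10*z - 4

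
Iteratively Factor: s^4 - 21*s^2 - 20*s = (s)*(s^3 - 21*s - 20) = s*(s + 1)*(s^2 - s - 20) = s*(s + 1)*(s + 4)*(s - 5)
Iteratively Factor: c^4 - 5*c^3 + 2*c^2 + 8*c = (c - 2)*(c^3 - 3*c^2 - 4*c) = (c - 4)*(c - 2)*(c^2 + c) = (c - 4)*(c - 2)*(c + 1)*(c)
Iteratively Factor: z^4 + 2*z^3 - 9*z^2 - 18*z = (z)*(z^3 + 2*z^2 - 9*z - 18) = z*(z + 2)*(z^2 - 9) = z*(z - 3)*(z + 2)*(z + 3)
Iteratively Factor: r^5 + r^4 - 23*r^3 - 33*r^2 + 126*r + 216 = (r + 2)*(r^4 - r^3 - 21*r^2 + 9*r + 108) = (r - 3)*(r + 2)*(r^3 + 2*r^2 - 15*r - 36) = (r - 4)*(r - 3)*(r + 2)*(r^2 + 6*r + 9) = (r - 4)*(r - 3)*(r + 2)*(r + 3)*(r + 3)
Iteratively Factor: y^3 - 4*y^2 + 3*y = (y - 1)*(y^2 - 3*y) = (y - 3)*(y - 1)*(y)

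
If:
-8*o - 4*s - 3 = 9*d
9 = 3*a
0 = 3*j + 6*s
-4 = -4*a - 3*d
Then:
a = 3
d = -8/3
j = -2*s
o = 21/8 - s/2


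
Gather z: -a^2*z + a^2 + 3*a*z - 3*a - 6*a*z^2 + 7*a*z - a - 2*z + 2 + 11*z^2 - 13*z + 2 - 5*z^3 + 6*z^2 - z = a^2 - 4*a - 5*z^3 + z^2*(17 - 6*a) + z*(-a^2 + 10*a - 16) + 4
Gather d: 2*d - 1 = 2*d - 1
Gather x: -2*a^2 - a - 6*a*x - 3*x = -2*a^2 - a + x*(-6*a - 3)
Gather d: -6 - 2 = -8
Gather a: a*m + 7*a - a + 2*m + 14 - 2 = a*(m + 6) + 2*m + 12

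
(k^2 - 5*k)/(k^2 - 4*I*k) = (k - 5)/(k - 4*I)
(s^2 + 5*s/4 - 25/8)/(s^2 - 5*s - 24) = (-8*s^2 - 10*s + 25)/(8*(-s^2 + 5*s + 24))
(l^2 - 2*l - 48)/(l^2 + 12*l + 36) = (l - 8)/(l + 6)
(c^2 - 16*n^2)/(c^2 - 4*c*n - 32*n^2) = (c - 4*n)/(c - 8*n)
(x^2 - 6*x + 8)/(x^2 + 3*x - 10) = (x - 4)/(x + 5)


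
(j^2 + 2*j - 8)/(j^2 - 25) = (j^2 + 2*j - 8)/(j^2 - 25)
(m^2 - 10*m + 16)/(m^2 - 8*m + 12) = (m - 8)/(m - 6)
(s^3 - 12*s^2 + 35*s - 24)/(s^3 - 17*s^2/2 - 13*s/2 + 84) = 2*(s^2 - 4*s + 3)/(2*s^2 - s - 21)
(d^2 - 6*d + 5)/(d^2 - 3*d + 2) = (d - 5)/(d - 2)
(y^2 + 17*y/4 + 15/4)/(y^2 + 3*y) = (y + 5/4)/y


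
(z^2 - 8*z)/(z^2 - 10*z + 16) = z/(z - 2)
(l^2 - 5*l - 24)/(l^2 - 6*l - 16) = (l + 3)/(l + 2)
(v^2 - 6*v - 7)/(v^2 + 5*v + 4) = (v - 7)/(v + 4)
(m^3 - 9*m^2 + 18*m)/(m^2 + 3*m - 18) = m*(m - 6)/(m + 6)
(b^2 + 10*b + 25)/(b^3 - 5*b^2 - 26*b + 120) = (b + 5)/(b^2 - 10*b + 24)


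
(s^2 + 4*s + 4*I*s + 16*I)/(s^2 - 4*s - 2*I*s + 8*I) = (s^2 + 4*s*(1 + I) + 16*I)/(s^2 - 2*s*(2 + I) + 8*I)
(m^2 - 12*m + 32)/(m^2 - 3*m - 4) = (m - 8)/(m + 1)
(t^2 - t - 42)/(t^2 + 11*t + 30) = (t - 7)/(t + 5)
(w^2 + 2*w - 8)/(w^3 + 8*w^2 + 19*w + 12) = (w - 2)/(w^2 + 4*w + 3)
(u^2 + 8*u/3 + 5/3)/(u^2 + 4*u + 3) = (u + 5/3)/(u + 3)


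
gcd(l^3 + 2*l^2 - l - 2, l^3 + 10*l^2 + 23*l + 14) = l^2 + 3*l + 2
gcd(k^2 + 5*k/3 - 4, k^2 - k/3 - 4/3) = k - 4/3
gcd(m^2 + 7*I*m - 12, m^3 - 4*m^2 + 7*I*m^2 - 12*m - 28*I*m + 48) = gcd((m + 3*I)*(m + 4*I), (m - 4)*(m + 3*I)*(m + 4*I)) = m^2 + 7*I*m - 12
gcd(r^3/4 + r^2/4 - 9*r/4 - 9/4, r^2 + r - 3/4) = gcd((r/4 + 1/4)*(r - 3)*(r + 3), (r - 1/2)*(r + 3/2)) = 1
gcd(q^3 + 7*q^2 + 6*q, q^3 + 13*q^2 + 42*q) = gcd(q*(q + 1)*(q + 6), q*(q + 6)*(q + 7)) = q^2 + 6*q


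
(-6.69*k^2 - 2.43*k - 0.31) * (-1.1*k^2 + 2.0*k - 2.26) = 7.359*k^4 - 10.707*k^3 + 10.6004*k^2 + 4.8718*k + 0.7006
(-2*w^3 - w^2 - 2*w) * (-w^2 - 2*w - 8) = 2*w^5 + 5*w^4 + 20*w^3 + 12*w^2 + 16*w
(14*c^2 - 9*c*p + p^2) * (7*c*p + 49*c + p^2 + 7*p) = 98*c^3*p + 686*c^3 - 49*c^2*p^2 - 343*c^2*p - 2*c*p^3 - 14*c*p^2 + p^4 + 7*p^3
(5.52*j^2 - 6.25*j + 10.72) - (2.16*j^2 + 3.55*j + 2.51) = 3.36*j^2 - 9.8*j + 8.21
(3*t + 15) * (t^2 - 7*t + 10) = 3*t^3 - 6*t^2 - 75*t + 150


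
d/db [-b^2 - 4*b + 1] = -2*b - 4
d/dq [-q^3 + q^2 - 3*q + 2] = -3*q^2 + 2*q - 3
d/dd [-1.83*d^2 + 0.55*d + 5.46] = 0.55 - 3.66*d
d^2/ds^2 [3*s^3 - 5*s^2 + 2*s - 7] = 18*s - 10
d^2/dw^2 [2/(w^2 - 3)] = 12*(w^2 + 1)/(w^2 - 3)^3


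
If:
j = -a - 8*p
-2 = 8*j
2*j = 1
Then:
No Solution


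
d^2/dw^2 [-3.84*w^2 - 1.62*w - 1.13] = -7.68000000000000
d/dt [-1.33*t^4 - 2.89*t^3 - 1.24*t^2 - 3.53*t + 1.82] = -5.32*t^3 - 8.67*t^2 - 2.48*t - 3.53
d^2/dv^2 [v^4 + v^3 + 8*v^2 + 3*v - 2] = 12*v^2 + 6*v + 16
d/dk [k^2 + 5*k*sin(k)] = 5*k*cos(k) + 2*k + 5*sin(k)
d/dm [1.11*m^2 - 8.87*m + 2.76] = 2.22*m - 8.87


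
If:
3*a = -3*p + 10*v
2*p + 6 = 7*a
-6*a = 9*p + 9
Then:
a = 12/25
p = -33/25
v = -63/250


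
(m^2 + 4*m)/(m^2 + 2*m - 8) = m/(m - 2)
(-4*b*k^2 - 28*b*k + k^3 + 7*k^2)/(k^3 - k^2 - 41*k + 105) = k*(-4*b + k)/(k^2 - 8*k + 15)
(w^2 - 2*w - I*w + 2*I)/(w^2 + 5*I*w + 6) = (w - 2)/(w + 6*I)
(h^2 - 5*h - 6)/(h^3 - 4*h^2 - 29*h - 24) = (h - 6)/(h^2 - 5*h - 24)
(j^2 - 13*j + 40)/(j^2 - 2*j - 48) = (j - 5)/(j + 6)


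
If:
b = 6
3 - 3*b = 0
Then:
No Solution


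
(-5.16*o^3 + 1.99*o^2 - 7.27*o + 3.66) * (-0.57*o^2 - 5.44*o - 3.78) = 2.9412*o^5 + 26.9361*o^4 + 12.8231*o^3 + 29.9404*o^2 + 7.57019999999999*o - 13.8348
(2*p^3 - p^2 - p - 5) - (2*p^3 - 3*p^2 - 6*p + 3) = 2*p^2 + 5*p - 8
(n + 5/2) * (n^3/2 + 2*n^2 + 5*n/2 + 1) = n^4/2 + 13*n^3/4 + 15*n^2/2 + 29*n/4 + 5/2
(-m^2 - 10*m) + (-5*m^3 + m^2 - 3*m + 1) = -5*m^3 - 13*m + 1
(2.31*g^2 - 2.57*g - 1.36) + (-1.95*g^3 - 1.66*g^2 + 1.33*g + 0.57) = -1.95*g^3 + 0.65*g^2 - 1.24*g - 0.79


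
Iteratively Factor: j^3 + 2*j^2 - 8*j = (j)*(j^2 + 2*j - 8) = j*(j - 2)*(j + 4)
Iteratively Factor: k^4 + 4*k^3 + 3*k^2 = (k + 3)*(k^3 + k^2) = (k + 1)*(k + 3)*(k^2) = k*(k + 1)*(k + 3)*(k)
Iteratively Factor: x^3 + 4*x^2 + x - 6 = (x + 2)*(x^2 + 2*x - 3) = (x + 2)*(x + 3)*(x - 1)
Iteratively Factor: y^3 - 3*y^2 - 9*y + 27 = (y - 3)*(y^2 - 9) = (y - 3)^2*(y + 3)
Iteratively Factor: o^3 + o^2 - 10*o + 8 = (o - 2)*(o^2 + 3*o - 4) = (o - 2)*(o + 4)*(o - 1)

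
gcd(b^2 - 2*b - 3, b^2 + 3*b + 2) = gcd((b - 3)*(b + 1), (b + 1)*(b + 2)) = b + 1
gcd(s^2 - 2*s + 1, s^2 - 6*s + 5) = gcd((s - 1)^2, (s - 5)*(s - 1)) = s - 1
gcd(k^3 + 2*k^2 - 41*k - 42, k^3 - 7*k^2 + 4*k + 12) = k^2 - 5*k - 6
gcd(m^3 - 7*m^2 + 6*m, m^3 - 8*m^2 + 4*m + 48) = m - 6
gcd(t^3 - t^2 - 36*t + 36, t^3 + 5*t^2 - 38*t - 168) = t - 6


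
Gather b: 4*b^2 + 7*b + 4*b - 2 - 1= 4*b^2 + 11*b - 3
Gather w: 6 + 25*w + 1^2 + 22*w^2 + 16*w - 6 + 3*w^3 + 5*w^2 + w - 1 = 3*w^3 + 27*w^2 + 42*w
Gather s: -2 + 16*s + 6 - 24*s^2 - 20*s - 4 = -24*s^2 - 4*s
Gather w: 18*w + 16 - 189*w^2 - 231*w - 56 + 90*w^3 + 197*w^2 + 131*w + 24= 90*w^3 + 8*w^2 - 82*w - 16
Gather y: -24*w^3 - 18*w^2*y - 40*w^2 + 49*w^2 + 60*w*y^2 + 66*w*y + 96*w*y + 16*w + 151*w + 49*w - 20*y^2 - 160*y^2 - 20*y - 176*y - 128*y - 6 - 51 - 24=-24*w^3 + 9*w^2 + 216*w + y^2*(60*w - 180) + y*(-18*w^2 + 162*w - 324) - 81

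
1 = 1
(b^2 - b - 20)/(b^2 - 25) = (b + 4)/(b + 5)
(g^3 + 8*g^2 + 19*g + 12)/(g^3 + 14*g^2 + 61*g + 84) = (g + 1)/(g + 7)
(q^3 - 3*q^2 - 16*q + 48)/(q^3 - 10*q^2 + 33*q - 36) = (q + 4)/(q - 3)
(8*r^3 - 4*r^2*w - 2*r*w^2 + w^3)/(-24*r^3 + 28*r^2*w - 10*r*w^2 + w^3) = (-2*r - w)/(6*r - w)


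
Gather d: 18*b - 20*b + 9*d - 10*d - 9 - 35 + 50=-2*b - d + 6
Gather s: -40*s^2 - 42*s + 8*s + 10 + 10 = -40*s^2 - 34*s + 20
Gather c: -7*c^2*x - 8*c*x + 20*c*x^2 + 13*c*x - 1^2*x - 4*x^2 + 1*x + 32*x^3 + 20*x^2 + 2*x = -7*c^2*x + c*(20*x^2 + 5*x) + 32*x^3 + 16*x^2 + 2*x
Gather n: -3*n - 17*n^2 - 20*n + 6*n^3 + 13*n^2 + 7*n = 6*n^3 - 4*n^2 - 16*n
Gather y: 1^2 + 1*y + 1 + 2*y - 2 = 3*y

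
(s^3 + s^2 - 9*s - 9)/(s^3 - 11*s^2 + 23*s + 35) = (s^2 - 9)/(s^2 - 12*s + 35)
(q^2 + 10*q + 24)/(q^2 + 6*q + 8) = (q + 6)/(q + 2)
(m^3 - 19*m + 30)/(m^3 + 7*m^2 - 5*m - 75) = (m - 2)/(m + 5)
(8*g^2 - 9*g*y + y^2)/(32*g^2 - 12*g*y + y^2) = (-g + y)/(-4*g + y)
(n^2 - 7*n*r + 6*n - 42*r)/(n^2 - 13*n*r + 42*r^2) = (-n - 6)/(-n + 6*r)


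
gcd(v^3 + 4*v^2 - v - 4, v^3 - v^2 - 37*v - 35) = v + 1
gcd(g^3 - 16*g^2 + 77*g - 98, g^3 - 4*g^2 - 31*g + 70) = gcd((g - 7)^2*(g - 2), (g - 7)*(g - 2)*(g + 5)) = g^2 - 9*g + 14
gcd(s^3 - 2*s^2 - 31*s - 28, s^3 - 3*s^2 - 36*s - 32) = s^2 + 5*s + 4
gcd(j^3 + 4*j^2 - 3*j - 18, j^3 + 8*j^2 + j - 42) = j^2 + j - 6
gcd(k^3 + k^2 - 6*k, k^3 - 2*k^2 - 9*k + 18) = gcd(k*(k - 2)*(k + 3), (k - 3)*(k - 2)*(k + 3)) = k^2 + k - 6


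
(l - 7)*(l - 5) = l^2 - 12*l + 35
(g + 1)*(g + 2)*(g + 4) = g^3 + 7*g^2 + 14*g + 8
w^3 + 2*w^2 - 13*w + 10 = (w - 2)*(w - 1)*(w + 5)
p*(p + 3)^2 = p^3 + 6*p^2 + 9*p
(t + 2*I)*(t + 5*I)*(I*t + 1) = I*t^3 - 6*t^2 - 3*I*t - 10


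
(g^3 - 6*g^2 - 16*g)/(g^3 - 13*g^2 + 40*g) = (g + 2)/(g - 5)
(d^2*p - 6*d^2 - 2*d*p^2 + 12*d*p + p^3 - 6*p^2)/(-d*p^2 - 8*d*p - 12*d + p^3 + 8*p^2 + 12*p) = (-d*p + 6*d + p^2 - 6*p)/(p^2 + 8*p + 12)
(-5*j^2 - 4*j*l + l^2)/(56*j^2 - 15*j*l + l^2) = (-5*j^2 - 4*j*l + l^2)/(56*j^2 - 15*j*l + l^2)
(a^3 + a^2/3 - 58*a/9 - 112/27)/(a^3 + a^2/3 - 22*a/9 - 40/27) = (9*a^2 - 3*a - 56)/(9*a^2 - 3*a - 20)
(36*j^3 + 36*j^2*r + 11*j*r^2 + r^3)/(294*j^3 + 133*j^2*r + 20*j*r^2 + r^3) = (6*j^2 + 5*j*r + r^2)/(49*j^2 + 14*j*r + r^2)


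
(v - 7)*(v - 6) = v^2 - 13*v + 42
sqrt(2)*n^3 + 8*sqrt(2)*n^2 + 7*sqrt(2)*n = n*(n + 7)*(sqrt(2)*n + sqrt(2))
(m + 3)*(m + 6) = m^2 + 9*m + 18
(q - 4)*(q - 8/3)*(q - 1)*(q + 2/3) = q^4 - 7*q^3 + 110*q^2/9 + 8*q/9 - 64/9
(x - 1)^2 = x^2 - 2*x + 1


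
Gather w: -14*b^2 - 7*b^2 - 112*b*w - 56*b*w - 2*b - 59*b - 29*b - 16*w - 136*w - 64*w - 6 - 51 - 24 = -21*b^2 - 90*b + w*(-168*b - 216) - 81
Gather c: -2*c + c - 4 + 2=-c - 2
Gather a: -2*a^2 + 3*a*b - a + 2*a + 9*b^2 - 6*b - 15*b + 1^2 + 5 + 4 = -2*a^2 + a*(3*b + 1) + 9*b^2 - 21*b + 10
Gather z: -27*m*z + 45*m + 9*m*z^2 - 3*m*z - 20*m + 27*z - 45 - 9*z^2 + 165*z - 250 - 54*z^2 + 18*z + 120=25*m + z^2*(9*m - 63) + z*(210 - 30*m) - 175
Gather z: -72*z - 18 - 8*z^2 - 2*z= -8*z^2 - 74*z - 18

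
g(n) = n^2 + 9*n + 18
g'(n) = 2*n + 9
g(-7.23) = 5.20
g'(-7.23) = -5.46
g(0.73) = 25.10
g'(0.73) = 10.46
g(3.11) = 55.66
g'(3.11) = 15.22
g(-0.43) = 14.31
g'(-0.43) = 8.14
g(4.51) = 78.93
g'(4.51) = 18.02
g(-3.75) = -1.69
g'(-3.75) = 1.50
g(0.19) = 19.75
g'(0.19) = 9.38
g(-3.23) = -0.64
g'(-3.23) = 2.54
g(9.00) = 180.00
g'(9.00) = 27.00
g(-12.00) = 54.00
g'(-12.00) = -15.00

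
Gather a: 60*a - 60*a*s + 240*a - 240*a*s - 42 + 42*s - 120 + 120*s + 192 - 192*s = a*(300 - 300*s) - 30*s + 30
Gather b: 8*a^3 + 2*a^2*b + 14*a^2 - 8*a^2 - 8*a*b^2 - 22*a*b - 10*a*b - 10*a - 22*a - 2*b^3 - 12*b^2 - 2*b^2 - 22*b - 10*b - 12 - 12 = 8*a^3 + 6*a^2 - 32*a - 2*b^3 + b^2*(-8*a - 14) + b*(2*a^2 - 32*a - 32) - 24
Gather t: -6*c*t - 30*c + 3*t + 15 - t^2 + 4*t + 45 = -30*c - t^2 + t*(7 - 6*c) + 60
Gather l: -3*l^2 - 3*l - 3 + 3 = -3*l^2 - 3*l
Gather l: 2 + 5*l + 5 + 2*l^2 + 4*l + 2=2*l^2 + 9*l + 9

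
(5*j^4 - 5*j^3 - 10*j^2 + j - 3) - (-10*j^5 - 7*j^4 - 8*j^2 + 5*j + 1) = 10*j^5 + 12*j^4 - 5*j^3 - 2*j^2 - 4*j - 4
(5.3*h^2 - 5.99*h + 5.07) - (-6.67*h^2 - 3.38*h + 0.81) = 11.97*h^2 - 2.61*h + 4.26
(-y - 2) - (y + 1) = -2*y - 3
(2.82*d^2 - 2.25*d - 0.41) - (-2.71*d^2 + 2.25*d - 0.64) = 5.53*d^2 - 4.5*d + 0.23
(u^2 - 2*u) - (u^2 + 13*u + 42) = -15*u - 42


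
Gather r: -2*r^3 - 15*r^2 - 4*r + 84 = -2*r^3 - 15*r^2 - 4*r + 84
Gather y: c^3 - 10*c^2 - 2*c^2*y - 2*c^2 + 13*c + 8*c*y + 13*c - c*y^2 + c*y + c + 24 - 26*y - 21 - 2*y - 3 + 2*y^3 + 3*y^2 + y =c^3 - 12*c^2 + 27*c + 2*y^3 + y^2*(3 - c) + y*(-2*c^2 + 9*c - 27)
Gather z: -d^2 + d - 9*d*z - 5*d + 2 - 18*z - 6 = -d^2 - 4*d + z*(-9*d - 18) - 4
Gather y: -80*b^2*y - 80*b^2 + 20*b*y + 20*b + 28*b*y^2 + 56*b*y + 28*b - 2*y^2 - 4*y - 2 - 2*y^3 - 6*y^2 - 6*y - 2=-80*b^2 + 48*b - 2*y^3 + y^2*(28*b - 8) + y*(-80*b^2 + 76*b - 10) - 4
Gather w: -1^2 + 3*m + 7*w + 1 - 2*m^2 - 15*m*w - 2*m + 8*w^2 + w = -2*m^2 + m + 8*w^2 + w*(8 - 15*m)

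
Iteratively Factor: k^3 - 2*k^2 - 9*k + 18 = (k - 3)*(k^2 + k - 6) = (k - 3)*(k - 2)*(k + 3)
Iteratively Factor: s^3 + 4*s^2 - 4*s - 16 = (s + 2)*(s^2 + 2*s - 8) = (s + 2)*(s + 4)*(s - 2)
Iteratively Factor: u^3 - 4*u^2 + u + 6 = (u - 3)*(u^2 - u - 2) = (u - 3)*(u - 2)*(u + 1)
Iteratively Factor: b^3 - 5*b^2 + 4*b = (b - 4)*(b^2 - b) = b*(b - 4)*(b - 1)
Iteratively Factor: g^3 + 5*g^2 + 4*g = (g + 4)*(g^2 + g) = g*(g + 4)*(g + 1)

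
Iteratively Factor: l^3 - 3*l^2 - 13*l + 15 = (l - 5)*(l^2 + 2*l - 3) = (l - 5)*(l + 3)*(l - 1)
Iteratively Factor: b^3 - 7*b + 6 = (b + 3)*(b^2 - 3*b + 2) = (b - 1)*(b + 3)*(b - 2)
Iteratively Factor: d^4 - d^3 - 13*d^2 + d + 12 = (d - 4)*(d^3 + 3*d^2 - d - 3) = (d - 4)*(d + 1)*(d^2 + 2*d - 3) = (d - 4)*(d - 1)*(d + 1)*(d + 3)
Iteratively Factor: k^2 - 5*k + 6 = (k - 3)*(k - 2)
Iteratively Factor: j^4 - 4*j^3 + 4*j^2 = (j)*(j^3 - 4*j^2 + 4*j) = j^2*(j^2 - 4*j + 4) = j^2*(j - 2)*(j - 2)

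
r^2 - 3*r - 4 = (r - 4)*(r + 1)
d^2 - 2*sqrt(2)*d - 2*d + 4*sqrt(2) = (d - 2)*(d - 2*sqrt(2))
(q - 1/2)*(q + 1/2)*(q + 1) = q^3 + q^2 - q/4 - 1/4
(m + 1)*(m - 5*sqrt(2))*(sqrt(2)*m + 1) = sqrt(2)*m^3 - 9*m^2 + sqrt(2)*m^2 - 9*m - 5*sqrt(2)*m - 5*sqrt(2)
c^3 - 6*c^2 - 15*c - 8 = (c - 8)*(c + 1)^2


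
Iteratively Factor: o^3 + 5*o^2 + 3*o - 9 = (o + 3)*(o^2 + 2*o - 3) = (o - 1)*(o + 3)*(o + 3)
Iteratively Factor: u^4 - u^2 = (u - 1)*(u^3 + u^2) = u*(u - 1)*(u^2 + u) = u*(u - 1)*(u + 1)*(u)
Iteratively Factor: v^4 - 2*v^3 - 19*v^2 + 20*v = (v + 4)*(v^3 - 6*v^2 + 5*v) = v*(v + 4)*(v^2 - 6*v + 5) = v*(v - 1)*(v + 4)*(v - 5)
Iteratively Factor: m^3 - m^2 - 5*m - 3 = (m + 1)*(m^2 - 2*m - 3) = (m + 1)^2*(m - 3)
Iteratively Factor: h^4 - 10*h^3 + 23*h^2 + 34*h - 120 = (h - 5)*(h^3 - 5*h^2 - 2*h + 24) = (h - 5)*(h - 4)*(h^2 - h - 6) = (h - 5)*(h - 4)*(h - 3)*(h + 2)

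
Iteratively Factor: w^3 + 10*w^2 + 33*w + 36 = (w + 3)*(w^2 + 7*w + 12) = (w + 3)*(w + 4)*(w + 3)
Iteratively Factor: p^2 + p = (p)*(p + 1)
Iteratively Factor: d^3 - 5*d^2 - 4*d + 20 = (d - 2)*(d^2 - 3*d - 10) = (d - 2)*(d + 2)*(d - 5)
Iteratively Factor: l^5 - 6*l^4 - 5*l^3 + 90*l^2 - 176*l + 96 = (l - 4)*(l^4 - 2*l^3 - 13*l^2 + 38*l - 24) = (l - 4)*(l - 1)*(l^3 - l^2 - 14*l + 24) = (l - 4)*(l - 3)*(l - 1)*(l^2 + 2*l - 8) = (l - 4)*(l - 3)*(l - 1)*(l + 4)*(l - 2)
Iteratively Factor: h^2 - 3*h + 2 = (h - 2)*(h - 1)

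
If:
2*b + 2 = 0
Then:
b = -1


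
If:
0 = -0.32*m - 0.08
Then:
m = -0.25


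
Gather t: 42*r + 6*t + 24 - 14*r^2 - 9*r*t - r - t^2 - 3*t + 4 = -14*r^2 + 41*r - t^2 + t*(3 - 9*r) + 28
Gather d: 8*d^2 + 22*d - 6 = 8*d^2 + 22*d - 6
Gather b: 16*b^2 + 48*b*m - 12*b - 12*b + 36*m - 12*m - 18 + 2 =16*b^2 + b*(48*m - 24) + 24*m - 16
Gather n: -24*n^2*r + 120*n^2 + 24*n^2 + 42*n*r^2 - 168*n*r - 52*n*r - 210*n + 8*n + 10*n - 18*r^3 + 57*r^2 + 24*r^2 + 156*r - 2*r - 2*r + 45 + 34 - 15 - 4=n^2*(144 - 24*r) + n*(42*r^2 - 220*r - 192) - 18*r^3 + 81*r^2 + 152*r + 60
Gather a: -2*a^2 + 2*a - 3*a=-2*a^2 - a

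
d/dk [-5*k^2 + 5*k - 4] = 5 - 10*k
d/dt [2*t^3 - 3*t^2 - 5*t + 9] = 6*t^2 - 6*t - 5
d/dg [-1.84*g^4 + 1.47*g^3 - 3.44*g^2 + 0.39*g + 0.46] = -7.36*g^3 + 4.41*g^2 - 6.88*g + 0.39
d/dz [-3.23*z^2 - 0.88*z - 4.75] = -6.46*z - 0.88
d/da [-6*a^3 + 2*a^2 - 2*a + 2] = -18*a^2 + 4*a - 2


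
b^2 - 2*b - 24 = (b - 6)*(b + 4)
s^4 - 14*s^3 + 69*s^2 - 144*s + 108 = (s - 6)*(s - 3)^2*(s - 2)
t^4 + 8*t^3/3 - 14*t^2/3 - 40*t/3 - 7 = (t - 7/3)*(t + 1)^2*(t + 3)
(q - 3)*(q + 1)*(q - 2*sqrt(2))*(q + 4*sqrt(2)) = q^4 - 2*q^3 + 2*sqrt(2)*q^3 - 19*q^2 - 4*sqrt(2)*q^2 - 6*sqrt(2)*q + 32*q + 48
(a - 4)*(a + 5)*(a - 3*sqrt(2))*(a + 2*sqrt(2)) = a^4 - sqrt(2)*a^3 + a^3 - 32*a^2 - sqrt(2)*a^2 - 12*a + 20*sqrt(2)*a + 240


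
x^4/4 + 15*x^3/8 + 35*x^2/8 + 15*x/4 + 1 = (x/4 + 1)*(x + 1/2)*(x + 1)*(x + 2)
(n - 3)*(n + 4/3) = n^2 - 5*n/3 - 4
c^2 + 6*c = c*(c + 6)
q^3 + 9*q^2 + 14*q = q*(q + 2)*(q + 7)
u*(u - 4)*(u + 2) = u^3 - 2*u^2 - 8*u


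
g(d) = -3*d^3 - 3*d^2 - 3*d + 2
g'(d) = -9*d^2 - 6*d - 3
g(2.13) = -46.99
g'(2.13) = -56.61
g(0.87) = -4.86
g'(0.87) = -15.03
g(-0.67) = 3.57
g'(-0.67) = -3.02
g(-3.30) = 87.04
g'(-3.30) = -81.21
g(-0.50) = 3.12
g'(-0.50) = -2.25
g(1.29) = -13.30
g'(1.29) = -25.72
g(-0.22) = 2.55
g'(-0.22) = -2.12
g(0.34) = 0.52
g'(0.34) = -6.08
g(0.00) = 2.00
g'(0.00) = -3.00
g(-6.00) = 560.00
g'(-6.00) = -291.00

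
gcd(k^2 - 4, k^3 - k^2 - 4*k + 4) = k^2 - 4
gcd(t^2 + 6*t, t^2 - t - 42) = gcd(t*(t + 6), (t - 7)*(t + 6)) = t + 6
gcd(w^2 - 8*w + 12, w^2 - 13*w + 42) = w - 6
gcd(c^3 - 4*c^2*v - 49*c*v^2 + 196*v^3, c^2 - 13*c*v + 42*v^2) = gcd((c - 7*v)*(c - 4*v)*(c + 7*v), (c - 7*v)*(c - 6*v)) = -c + 7*v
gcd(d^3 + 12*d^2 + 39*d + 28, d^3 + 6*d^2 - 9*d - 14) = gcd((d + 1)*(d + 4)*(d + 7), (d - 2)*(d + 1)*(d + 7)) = d^2 + 8*d + 7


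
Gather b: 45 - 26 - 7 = 12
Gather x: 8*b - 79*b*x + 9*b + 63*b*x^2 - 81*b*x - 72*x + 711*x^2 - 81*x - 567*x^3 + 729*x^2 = 17*b - 567*x^3 + x^2*(63*b + 1440) + x*(-160*b - 153)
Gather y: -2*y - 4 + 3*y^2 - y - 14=3*y^2 - 3*y - 18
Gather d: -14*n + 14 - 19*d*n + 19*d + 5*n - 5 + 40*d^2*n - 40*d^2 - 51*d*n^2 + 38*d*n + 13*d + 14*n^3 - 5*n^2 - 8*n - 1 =d^2*(40*n - 40) + d*(-51*n^2 + 19*n + 32) + 14*n^3 - 5*n^2 - 17*n + 8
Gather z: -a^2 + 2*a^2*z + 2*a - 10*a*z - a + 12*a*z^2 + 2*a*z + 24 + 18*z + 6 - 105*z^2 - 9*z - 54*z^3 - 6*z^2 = -a^2 + a - 54*z^3 + z^2*(12*a - 111) + z*(2*a^2 - 8*a + 9) + 30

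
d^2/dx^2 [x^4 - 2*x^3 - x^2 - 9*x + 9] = 12*x^2 - 12*x - 2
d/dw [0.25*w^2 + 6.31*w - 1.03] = 0.5*w + 6.31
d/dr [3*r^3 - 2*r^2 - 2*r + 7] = 9*r^2 - 4*r - 2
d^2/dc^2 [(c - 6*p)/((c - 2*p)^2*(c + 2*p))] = 2*(3*c^3 - 30*c^2*p - 28*c*p^2 - 40*p^3)/(c^7 - 2*c^6*p - 12*c^5*p^2 + 24*c^4*p^3 + 48*c^3*p^4 - 96*c^2*p^5 - 64*c*p^6 + 128*p^7)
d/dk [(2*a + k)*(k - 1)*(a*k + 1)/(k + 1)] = (-(2*a + k)*(k - 1)*(a*k + 1) + (k + 1)*(a*(2*a + k)*(k - 1) + (2*a + k)*(a*k + 1) + (k - 1)*(a*k + 1)))/(k + 1)^2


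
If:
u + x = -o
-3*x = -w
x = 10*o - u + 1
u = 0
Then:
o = -1/11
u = 0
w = 3/11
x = 1/11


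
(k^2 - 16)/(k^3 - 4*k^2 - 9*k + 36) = (k + 4)/(k^2 - 9)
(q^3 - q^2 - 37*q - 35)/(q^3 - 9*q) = (q^3 - q^2 - 37*q - 35)/(q*(q^2 - 9))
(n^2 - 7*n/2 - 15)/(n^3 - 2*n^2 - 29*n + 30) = (n + 5/2)/(n^2 + 4*n - 5)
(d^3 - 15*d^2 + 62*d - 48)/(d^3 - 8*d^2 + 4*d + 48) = (d^2 - 9*d + 8)/(d^2 - 2*d - 8)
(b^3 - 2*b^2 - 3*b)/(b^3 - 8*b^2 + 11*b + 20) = b*(b - 3)/(b^2 - 9*b + 20)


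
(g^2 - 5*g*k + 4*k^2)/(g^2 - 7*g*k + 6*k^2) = (g - 4*k)/(g - 6*k)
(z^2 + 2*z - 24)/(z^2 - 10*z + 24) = (z + 6)/(z - 6)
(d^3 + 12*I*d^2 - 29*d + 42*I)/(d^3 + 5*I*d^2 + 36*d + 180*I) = (d^2 + 6*I*d + 7)/(d^2 - I*d + 30)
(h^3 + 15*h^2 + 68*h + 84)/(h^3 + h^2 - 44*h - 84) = (h + 7)/(h - 7)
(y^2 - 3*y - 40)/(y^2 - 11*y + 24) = (y + 5)/(y - 3)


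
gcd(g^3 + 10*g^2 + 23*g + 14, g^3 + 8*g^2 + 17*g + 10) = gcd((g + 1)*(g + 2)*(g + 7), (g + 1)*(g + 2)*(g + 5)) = g^2 + 3*g + 2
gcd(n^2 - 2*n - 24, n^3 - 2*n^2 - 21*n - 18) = n - 6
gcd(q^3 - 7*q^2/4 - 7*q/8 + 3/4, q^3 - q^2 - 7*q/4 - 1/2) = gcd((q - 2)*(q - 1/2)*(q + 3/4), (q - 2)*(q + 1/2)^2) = q - 2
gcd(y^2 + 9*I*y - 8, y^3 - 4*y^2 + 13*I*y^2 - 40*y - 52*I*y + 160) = y + 8*I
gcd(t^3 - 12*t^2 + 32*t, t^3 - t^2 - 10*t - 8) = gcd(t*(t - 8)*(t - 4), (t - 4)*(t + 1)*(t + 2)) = t - 4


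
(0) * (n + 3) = 0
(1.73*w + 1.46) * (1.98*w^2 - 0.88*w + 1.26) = 3.4254*w^3 + 1.3684*w^2 + 0.895*w + 1.8396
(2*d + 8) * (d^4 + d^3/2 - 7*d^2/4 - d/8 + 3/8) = 2*d^5 + 9*d^4 + d^3/2 - 57*d^2/4 - d/4 + 3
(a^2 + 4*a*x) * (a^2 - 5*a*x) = a^4 - a^3*x - 20*a^2*x^2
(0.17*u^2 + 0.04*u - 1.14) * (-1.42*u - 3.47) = -0.2414*u^3 - 0.6467*u^2 + 1.48*u + 3.9558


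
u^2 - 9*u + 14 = (u - 7)*(u - 2)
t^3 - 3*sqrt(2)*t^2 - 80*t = t*(t - 8*sqrt(2))*(t + 5*sqrt(2))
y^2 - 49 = (y - 7)*(y + 7)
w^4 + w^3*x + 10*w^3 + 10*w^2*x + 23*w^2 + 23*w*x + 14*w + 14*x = (w + 1)*(w + 2)*(w + 7)*(w + x)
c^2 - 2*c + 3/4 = (c - 3/2)*(c - 1/2)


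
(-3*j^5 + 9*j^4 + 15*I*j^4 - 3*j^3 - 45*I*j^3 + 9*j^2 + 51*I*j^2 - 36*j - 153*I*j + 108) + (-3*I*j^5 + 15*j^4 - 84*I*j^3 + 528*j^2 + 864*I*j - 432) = -3*j^5 - 3*I*j^5 + 24*j^4 + 15*I*j^4 - 3*j^3 - 129*I*j^3 + 537*j^2 + 51*I*j^2 - 36*j + 711*I*j - 324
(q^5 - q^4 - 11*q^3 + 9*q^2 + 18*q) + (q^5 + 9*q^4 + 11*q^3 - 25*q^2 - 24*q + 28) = 2*q^5 + 8*q^4 - 16*q^2 - 6*q + 28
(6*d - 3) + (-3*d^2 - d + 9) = -3*d^2 + 5*d + 6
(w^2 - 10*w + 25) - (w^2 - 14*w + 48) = 4*w - 23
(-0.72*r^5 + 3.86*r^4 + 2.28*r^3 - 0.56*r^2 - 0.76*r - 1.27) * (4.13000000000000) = -2.9736*r^5 + 15.9418*r^4 + 9.4164*r^3 - 2.3128*r^2 - 3.1388*r - 5.2451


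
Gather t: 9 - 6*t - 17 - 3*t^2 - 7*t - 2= -3*t^2 - 13*t - 10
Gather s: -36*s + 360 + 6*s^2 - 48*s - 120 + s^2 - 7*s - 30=7*s^2 - 91*s + 210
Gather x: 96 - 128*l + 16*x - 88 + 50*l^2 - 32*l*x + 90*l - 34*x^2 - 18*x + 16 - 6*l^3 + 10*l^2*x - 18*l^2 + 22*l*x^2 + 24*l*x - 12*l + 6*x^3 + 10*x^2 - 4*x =-6*l^3 + 32*l^2 - 50*l + 6*x^3 + x^2*(22*l - 24) + x*(10*l^2 - 8*l - 6) + 24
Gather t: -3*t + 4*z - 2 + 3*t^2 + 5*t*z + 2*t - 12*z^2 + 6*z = 3*t^2 + t*(5*z - 1) - 12*z^2 + 10*z - 2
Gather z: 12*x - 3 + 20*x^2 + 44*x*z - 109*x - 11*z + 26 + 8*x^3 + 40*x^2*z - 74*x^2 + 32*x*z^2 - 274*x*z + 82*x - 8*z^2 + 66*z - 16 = 8*x^3 - 54*x^2 - 15*x + z^2*(32*x - 8) + z*(40*x^2 - 230*x + 55) + 7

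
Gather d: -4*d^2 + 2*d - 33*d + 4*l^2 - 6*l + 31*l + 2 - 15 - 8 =-4*d^2 - 31*d + 4*l^2 + 25*l - 21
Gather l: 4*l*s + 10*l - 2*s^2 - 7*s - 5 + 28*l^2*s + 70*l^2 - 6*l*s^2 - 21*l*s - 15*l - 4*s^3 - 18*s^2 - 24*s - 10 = l^2*(28*s + 70) + l*(-6*s^2 - 17*s - 5) - 4*s^3 - 20*s^2 - 31*s - 15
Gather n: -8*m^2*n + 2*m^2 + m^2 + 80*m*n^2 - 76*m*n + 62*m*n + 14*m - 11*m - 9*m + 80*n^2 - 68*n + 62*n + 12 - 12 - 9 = 3*m^2 - 6*m + n^2*(80*m + 80) + n*(-8*m^2 - 14*m - 6) - 9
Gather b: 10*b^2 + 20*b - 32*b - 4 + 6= 10*b^2 - 12*b + 2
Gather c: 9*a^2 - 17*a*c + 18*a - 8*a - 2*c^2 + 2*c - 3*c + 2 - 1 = 9*a^2 + 10*a - 2*c^2 + c*(-17*a - 1) + 1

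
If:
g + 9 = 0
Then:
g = -9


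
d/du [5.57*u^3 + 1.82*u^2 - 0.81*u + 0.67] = 16.71*u^2 + 3.64*u - 0.81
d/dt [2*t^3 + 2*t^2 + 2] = 2*t*(3*t + 2)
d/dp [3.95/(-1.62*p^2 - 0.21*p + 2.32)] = (12.798*p + 0.8295)/(1.62*p^2 + 0.21*p - 2.32)^2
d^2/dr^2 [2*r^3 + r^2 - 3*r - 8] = 12*r + 2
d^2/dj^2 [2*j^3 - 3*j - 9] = 12*j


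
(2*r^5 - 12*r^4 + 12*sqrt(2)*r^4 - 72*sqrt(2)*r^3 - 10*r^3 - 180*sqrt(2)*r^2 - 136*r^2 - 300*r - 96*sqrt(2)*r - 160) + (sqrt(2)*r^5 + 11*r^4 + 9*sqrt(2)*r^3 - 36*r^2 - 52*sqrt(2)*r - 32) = sqrt(2)*r^5 + 2*r^5 - r^4 + 12*sqrt(2)*r^4 - 63*sqrt(2)*r^3 - 10*r^3 - 180*sqrt(2)*r^2 - 172*r^2 - 300*r - 148*sqrt(2)*r - 192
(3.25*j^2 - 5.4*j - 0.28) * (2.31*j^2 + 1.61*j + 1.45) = 7.5075*j^4 - 7.2415*j^3 - 4.6283*j^2 - 8.2808*j - 0.406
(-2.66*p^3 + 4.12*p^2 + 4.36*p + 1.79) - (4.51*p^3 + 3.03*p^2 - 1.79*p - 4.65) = -7.17*p^3 + 1.09*p^2 + 6.15*p + 6.44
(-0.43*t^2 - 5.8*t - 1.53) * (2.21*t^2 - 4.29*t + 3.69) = -0.9503*t^4 - 10.9733*t^3 + 19.914*t^2 - 14.8383*t - 5.6457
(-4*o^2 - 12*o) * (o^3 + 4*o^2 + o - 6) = -4*o^5 - 28*o^4 - 52*o^3 + 12*o^2 + 72*o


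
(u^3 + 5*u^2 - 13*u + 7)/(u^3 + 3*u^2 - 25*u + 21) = (u - 1)/(u - 3)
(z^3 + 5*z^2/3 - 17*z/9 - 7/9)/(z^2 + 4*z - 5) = (9*z^2 + 24*z + 7)/(9*(z + 5))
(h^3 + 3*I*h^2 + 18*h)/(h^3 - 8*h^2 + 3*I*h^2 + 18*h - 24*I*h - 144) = h/(h - 8)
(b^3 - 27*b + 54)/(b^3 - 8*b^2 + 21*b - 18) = (b + 6)/(b - 2)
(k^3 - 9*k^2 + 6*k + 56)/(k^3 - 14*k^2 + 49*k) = (k^2 - 2*k - 8)/(k*(k - 7))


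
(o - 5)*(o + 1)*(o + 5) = o^3 + o^2 - 25*o - 25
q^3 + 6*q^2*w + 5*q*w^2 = q*(q + w)*(q + 5*w)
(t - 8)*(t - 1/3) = t^2 - 25*t/3 + 8/3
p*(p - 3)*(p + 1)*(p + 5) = p^4 + 3*p^3 - 13*p^2 - 15*p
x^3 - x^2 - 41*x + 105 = (x - 5)*(x - 3)*(x + 7)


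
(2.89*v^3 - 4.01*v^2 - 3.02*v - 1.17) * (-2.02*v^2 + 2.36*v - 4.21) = -5.8378*v^5 + 14.9206*v^4 - 15.5301*v^3 + 12.1183*v^2 + 9.953*v + 4.9257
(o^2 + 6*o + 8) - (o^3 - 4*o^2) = -o^3 + 5*o^2 + 6*o + 8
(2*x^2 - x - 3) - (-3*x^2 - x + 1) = 5*x^2 - 4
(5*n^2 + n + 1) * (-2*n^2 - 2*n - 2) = -10*n^4 - 12*n^3 - 14*n^2 - 4*n - 2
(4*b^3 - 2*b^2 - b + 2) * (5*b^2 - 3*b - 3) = 20*b^5 - 22*b^4 - 11*b^3 + 19*b^2 - 3*b - 6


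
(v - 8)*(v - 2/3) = v^2 - 26*v/3 + 16/3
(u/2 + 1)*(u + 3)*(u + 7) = u^3/2 + 6*u^2 + 41*u/2 + 21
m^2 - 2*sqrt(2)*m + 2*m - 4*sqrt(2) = (m + 2)*(m - 2*sqrt(2))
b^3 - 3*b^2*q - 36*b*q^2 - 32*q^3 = (b - 8*q)*(b + q)*(b + 4*q)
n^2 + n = n*(n + 1)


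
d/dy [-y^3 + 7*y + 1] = 7 - 3*y^2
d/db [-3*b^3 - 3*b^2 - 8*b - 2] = -9*b^2 - 6*b - 8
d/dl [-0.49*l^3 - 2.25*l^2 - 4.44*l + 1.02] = -1.47*l^2 - 4.5*l - 4.44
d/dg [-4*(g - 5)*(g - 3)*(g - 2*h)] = -12*g^2 + 16*g*h + 64*g - 64*h - 60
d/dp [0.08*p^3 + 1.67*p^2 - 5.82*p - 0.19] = 0.24*p^2 + 3.34*p - 5.82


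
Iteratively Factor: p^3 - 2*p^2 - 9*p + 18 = (p - 3)*(p^2 + p - 6) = (p - 3)*(p - 2)*(p + 3)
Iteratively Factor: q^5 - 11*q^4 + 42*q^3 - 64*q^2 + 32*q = (q - 1)*(q^4 - 10*q^3 + 32*q^2 - 32*q) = (q - 2)*(q - 1)*(q^3 - 8*q^2 + 16*q) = (q - 4)*(q - 2)*(q - 1)*(q^2 - 4*q) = q*(q - 4)*(q - 2)*(q - 1)*(q - 4)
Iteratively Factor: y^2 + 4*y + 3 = (y + 3)*(y + 1)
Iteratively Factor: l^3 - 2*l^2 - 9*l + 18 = (l - 3)*(l^2 + l - 6) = (l - 3)*(l - 2)*(l + 3)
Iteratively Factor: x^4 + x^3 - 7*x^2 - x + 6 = (x - 2)*(x^3 + 3*x^2 - x - 3) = (x - 2)*(x - 1)*(x^2 + 4*x + 3) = (x - 2)*(x - 1)*(x + 1)*(x + 3)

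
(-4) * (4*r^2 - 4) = 16 - 16*r^2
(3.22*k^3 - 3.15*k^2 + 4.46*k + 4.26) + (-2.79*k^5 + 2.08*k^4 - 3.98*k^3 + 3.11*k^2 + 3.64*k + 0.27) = -2.79*k^5 + 2.08*k^4 - 0.76*k^3 - 0.04*k^2 + 8.1*k + 4.53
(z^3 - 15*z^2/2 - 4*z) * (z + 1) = z^4 - 13*z^3/2 - 23*z^2/2 - 4*z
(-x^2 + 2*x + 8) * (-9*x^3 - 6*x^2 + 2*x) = 9*x^5 - 12*x^4 - 86*x^3 - 44*x^2 + 16*x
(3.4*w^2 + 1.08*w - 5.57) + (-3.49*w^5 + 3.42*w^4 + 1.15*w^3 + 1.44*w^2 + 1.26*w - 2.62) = -3.49*w^5 + 3.42*w^4 + 1.15*w^3 + 4.84*w^2 + 2.34*w - 8.19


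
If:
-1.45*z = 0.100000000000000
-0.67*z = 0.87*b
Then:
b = 0.05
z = -0.07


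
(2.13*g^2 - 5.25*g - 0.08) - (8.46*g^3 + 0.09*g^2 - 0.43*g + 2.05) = -8.46*g^3 + 2.04*g^2 - 4.82*g - 2.13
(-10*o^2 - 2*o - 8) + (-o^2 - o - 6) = -11*o^2 - 3*o - 14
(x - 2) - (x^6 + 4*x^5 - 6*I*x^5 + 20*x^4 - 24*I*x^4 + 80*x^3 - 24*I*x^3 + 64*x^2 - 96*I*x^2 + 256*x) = -x^6 - 4*x^5 + 6*I*x^5 - 20*x^4 + 24*I*x^4 - 80*x^3 + 24*I*x^3 - 64*x^2 + 96*I*x^2 - 255*x - 2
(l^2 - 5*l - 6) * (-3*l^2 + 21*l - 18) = -3*l^4 + 36*l^3 - 105*l^2 - 36*l + 108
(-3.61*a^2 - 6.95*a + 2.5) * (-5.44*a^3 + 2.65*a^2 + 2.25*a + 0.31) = 19.6384*a^5 + 28.2415*a^4 - 40.14*a^3 - 10.1316*a^2 + 3.4705*a + 0.775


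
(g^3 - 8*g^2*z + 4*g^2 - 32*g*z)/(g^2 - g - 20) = g*(g - 8*z)/(g - 5)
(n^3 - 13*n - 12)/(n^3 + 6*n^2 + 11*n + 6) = (n - 4)/(n + 2)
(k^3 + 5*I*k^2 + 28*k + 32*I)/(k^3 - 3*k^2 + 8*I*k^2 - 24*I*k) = (k^2 - 3*I*k + 4)/(k*(k - 3))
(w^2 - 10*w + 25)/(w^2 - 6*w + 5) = (w - 5)/(w - 1)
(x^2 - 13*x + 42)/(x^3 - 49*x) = (x - 6)/(x*(x + 7))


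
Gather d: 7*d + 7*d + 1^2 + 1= 14*d + 2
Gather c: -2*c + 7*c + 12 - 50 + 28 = 5*c - 10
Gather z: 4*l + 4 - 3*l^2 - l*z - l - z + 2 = -3*l^2 + 3*l + z*(-l - 1) + 6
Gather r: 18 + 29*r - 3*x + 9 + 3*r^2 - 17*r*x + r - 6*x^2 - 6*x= 3*r^2 + r*(30 - 17*x) - 6*x^2 - 9*x + 27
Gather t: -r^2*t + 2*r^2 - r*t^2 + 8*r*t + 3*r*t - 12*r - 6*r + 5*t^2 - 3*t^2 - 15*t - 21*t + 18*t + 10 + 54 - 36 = 2*r^2 - 18*r + t^2*(2 - r) + t*(-r^2 + 11*r - 18) + 28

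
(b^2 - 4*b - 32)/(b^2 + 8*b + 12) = (b^2 - 4*b - 32)/(b^2 + 8*b + 12)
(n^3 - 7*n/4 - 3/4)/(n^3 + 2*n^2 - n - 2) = (n^2 - n - 3/4)/(n^2 + n - 2)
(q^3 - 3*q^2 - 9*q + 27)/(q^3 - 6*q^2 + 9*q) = (q + 3)/q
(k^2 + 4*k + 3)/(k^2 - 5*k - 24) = (k + 1)/(k - 8)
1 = 1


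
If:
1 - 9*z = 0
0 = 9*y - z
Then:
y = 1/81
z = 1/9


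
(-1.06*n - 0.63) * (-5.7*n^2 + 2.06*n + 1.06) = 6.042*n^3 + 1.4074*n^2 - 2.4214*n - 0.6678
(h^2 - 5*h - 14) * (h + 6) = h^3 + h^2 - 44*h - 84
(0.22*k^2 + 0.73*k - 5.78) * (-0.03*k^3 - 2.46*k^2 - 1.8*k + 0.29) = -0.0066*k^5 - 0.5631*k^4 - 2.0184*k^3 + 12.9686*k^2 + 10.6157*k - 1.6762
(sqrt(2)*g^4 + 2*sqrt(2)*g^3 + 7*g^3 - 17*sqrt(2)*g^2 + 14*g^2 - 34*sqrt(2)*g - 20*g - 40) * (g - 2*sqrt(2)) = sqrt(2)*g^5 + 2*sqrt(2)*g^4 + 3*g^4 - 31*sqrt(2)*g^3 + 6*g^3 - 62*sqrt(2)*g^2 + 48*g^2 + 40*sqrt(2)*g + 96*g + 80*sqrt(2)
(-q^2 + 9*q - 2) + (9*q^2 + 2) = 8*q^2 + 9*q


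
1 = 1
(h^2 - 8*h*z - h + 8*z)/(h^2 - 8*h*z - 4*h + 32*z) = (h - 1)/(h - 4)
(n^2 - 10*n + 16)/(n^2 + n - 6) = (n - 8)/(n + 3)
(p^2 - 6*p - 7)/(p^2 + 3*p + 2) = (p - 7)/(p + 2)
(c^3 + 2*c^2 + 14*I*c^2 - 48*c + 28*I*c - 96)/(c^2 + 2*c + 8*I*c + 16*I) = c + 6*I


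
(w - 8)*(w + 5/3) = w^2 - 19*w/3 - 40/3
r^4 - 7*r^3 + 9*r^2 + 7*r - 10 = (r - 5)*(r - 2)*(r - 1)*(r + 1)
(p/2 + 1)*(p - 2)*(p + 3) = p^3/2 + 3*p^2/2 - 2*p - 6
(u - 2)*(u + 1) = u^2 - u - 2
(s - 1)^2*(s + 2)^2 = s^4 + 2*s^3 - 3*s^2 - 4*s + 4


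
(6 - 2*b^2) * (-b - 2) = 2*b^3 + 4*b^2 - 6*b - 12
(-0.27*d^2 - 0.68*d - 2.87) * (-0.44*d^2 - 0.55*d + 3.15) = 0.1188*d^4 + 0.4477*d^3 + 0.7863*d^2 - 0.5635*d - 9.0405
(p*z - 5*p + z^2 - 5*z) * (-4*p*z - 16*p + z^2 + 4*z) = -4*p^2*z^2 + 4*p^2*z + 80*p^2 - 3*p*z^3 + 3*p*z^2 + 60*p*z + z^4 - z^3 - 20*z^2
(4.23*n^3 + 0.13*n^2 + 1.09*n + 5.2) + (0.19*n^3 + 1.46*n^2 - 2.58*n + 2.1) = 4.42*n^3 + 1.59*n^2 - 1.49*n + 7.3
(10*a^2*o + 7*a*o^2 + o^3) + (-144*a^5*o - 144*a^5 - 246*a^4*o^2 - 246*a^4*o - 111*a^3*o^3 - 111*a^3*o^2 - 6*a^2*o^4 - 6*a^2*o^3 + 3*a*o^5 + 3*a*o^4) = -144*a^5*o - 144*a^5 - 246*a^4*o^2 - 246*a^4*o - 111*a^3*o^3 - 111*a^3*o^2 - 6*a^2*o^4 - 6*a^2*o^3 + 10*a^2*o + 3*a*o^5 + 3*a*o^4 + 7*a*o^2 + o^3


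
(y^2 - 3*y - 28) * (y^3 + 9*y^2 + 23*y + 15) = y^5 + 6*y^4 - 32*y^3 - 306*y^2 - 689*y - 420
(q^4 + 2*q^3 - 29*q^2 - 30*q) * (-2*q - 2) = -2*q^5 - 6*q^4 + 54*q^3 + 118*q^2 + 60*q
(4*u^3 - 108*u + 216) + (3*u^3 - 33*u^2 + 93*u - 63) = 7*u^3 - 33*u^2 - 15*u + 153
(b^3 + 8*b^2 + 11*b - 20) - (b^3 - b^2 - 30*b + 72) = 9*b^2 + 41*b - 92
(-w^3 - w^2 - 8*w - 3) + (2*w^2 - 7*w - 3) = -w^3 + w^2 - 15*w - 6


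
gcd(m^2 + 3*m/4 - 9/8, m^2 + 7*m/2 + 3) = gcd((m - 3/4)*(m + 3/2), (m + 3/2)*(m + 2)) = m + 3/2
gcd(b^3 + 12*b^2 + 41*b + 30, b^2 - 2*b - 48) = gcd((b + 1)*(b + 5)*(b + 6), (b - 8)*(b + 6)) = b + 6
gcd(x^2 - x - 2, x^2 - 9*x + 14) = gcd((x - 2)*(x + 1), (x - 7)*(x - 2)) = x - 2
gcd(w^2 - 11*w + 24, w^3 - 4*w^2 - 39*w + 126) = w - 3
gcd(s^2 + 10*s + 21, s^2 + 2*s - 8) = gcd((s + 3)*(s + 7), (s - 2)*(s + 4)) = 1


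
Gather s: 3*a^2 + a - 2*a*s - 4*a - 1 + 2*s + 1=3*a^2 - 3*a + s*(2 - 2*a)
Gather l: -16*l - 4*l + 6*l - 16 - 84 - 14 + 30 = -14*l - 84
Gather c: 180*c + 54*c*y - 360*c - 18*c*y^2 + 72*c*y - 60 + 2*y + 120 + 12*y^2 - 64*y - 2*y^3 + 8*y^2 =c*(-18*y^2 + 126*y - 180) - 2*y^3 + 20*y^2 - 62*y + 60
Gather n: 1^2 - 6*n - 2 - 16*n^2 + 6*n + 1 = -16*n^2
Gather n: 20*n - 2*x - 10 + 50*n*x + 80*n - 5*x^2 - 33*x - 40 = n*(50*x + 100) - 5*x^2 - 35*x - 50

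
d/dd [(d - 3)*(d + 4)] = 2*d + 1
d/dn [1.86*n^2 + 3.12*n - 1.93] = 3.72*n + 3.12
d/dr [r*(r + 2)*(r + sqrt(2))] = r*(r + 2) + r*(r + sqrt(2)) + (r + 2)*(r + sqrt(2))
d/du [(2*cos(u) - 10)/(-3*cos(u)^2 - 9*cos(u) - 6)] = 2*(sin(u)^2 + 10*cos(u) + 16)*sin(u)/(3*(cos(u)^2 + 3*cos(u) + 2)^2)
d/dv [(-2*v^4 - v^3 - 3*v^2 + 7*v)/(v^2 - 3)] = (-4*v^5 - v^4 + 24*v^3 + 2*v^2 + 18*v - 21)/(v^4 - 6*v^2 + 9)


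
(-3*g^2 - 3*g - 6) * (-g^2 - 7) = 3*g^4 + 3*g^3 + 27*g^2 + 21*g + 42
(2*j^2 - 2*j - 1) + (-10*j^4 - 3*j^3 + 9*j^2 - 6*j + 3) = -10*j^4 - 3*j^3 + 11*j^2 - 8*j + 2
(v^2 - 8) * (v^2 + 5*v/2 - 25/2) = v^4 + 5*v^3/2 - 41*v^2/2 - 20*v + 100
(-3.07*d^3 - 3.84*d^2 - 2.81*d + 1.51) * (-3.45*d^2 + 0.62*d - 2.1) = 10.5915*d^5 + 11.3446*d^4 + 13.7607*d^3 + 1.1123*d^2 + 6.8372*d - 3.171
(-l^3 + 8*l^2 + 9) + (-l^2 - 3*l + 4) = -l^3 + 7*l^2 - 3*l + 13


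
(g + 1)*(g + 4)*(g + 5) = g^3 + 10*g^2 + 29*g + 20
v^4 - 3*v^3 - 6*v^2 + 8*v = v*(v - 4)*(v - 1)*(v + 2)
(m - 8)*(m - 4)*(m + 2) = m^3 - 10*m^2 + 8*m + 64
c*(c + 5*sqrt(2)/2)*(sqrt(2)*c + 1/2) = sqrt(2)*c^3 + 11*c^2/2 + 5*sqrt(2)*c/4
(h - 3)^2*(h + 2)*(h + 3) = h^4 - h^3 - 15*h^2 + 9*h + 54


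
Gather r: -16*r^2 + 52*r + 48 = -16*r^2 + 52*r + 48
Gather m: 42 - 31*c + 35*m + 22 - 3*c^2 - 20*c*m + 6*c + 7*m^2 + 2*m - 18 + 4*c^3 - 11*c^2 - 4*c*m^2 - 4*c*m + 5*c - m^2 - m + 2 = 4*c^3 - 14*c^2 - 20*c + m^2*(6 - 4*c) + m*(36 - 24*c) + 48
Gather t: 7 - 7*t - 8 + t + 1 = -6*t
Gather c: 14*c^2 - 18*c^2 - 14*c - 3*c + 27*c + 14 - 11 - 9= -4*c^2 + 10*c - 6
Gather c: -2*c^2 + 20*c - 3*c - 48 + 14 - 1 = -2*c^2 + 17*c - 35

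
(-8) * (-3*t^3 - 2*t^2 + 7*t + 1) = 24*t^3 + 16*t^2 - 56*t - 8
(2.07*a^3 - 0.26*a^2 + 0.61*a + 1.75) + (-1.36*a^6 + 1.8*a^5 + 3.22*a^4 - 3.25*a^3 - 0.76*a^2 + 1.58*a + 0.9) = -1.36*a^6 + 1.8*a^5 + 3.22*a^4 - 1.18*a^3 - 1.02*a^2 + 2.19*a + 2.65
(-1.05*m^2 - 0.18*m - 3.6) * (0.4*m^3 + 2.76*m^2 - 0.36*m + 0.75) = -0.42*m^5 - 2.97*m^4 - 1.5588*m^3 - 10.6587*m^2 + 1.161*m - 2.7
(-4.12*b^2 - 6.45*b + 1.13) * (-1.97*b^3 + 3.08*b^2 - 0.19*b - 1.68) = 8.1164*b^5 + 0.0168999999999997*b^4 - 21.3093*b^3 + 11.6275*b^2 + 10.6213*b - 1.8984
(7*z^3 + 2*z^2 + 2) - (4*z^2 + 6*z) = 7*z^3 - 2*z^2 - 6*z + 2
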